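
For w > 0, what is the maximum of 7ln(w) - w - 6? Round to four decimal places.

g'(w) = 7/w − 1 = 0 gives w = 7.
g''(w) = -7/w², which is negative for w > 0, so this is a local maximum.
g(7) = 7·ln(7) - 7 - 6 ≈ 0.6214.

0.6214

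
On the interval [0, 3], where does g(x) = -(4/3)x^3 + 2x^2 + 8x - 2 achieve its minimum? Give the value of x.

0

Differentiating, g'(x) = -4x^2 + 4x + 8; whose only zero in [0, 3] is x = 2.
Compare values at every candidate in [0, 3]: g(0) = -2; g(2) = 34/3; g(3) = 4.
The minimum over the interval is -2, attained at x = 0.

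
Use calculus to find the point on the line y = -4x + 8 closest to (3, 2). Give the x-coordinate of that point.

Minimize D(x)^2 = (x - 3)^2 + (-4x + 6)^2.
d/dx[D^2] = 2(x - 3) + 2·(-4)·(-4x + 6) = 0 ⇒ x = 27/17.
Then y = 28/17 and the distance is √(36/17) ≈ 1.4552.

27/17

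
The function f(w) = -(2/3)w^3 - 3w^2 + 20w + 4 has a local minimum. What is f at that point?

Critical points: f'(w) = -2w^2 - 6w + 20 vanishes at w = -5, 2.
Second-derivative test with f''(w) = -4w - 6: f''(-5) = 14 > 0 ⇒ local minimum; f''(2) = -14 < 0 ⇒ local maximum.
The local minimum is f(-5) = -263/3.

-263/3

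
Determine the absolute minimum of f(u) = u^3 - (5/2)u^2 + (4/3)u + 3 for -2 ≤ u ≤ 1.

-53/3

Differentiating, f'(u) = 3u^2 - 5u + 4/3; whose only zero in [-2, 1] is u = 1/3.
Compare values at every candidate in [-2, 1]: f(-2) = -53/3; f(1/3) = 173/54; f(1) = 17/6.
So the minimum is f(-2) = -53/3.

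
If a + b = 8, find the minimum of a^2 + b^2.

32

With a + b = 8, a^2 + b^2 = a^2 + (8 − a)^2.
The derivative 2a − 2(8 − a) = 4a − 16 vanishes at a = 4; second derivative 4 > 0, a minimum.
The minimum is 2·(4)^2 = 32.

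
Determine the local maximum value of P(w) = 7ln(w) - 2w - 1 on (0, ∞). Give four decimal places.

0.7693

P'(w) = 7/w − 2 = 0 gives w = 7/2.
P''(w) = -7/w², which is negative for w > 0, so this is a local maximum.
P(7/2) = 7·ln(7/2) - 7 - 1 ≈ 0.7693.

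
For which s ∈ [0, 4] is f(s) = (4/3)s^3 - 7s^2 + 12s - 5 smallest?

0

Differentiating, f'(s) = 4s^2 - 14s + 12; which vanishes at s = 3/2 and s = 2.
Evaluating at the critical points and endpoints: f(0) = -5,  f(3/2) = 7/4,  f(2) = 5/3,  f(4) = 49/3.
Hence the absolute minimum is -5 at s = 0.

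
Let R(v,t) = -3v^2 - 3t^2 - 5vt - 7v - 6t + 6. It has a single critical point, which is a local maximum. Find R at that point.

111/11

∂R/∂v = -6v - 5t - 7 = 0 and ∂R/∂t = -5v - 6t - 6 = 0, so (v, t) = (-12/11, -1/11).
The Hessian has R_{vv} = -6, R_{tt} = -6, R_{vt} = -5, giving D = 11 > 0 with R_{vv} < 0, so the point is a local maximum.
R(-12/11, -1/11) = 111/11.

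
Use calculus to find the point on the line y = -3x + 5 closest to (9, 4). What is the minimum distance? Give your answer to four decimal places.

8.2219

Minimize D(x)^2 = (x - 9)^2 + (-3x + 1)^2.
d/dx[D^2] = 2(x - 9) + 2·(-3)·(-3x + 1) = 0 ⇒ x = 6/5.
Then y = 7/5 and the distance is √(338/5) ≈ 8.2219.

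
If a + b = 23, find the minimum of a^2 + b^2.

With a + b = 23, a^2 + b^2 = a^2 + (23 − a)^2.
The derivative 2a − 2(23 − a) = 4a − 46 vanishes at a = 23/2; second derivative 4 > 0, a minimum.
The minimum is 2·(23/2)^2 = 529/2.

529/2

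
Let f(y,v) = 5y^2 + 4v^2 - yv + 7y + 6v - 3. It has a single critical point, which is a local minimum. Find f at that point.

∂f/∂y = 10y - v + 7 = 0 and ∂f/∂v = -y + 8v + 6 = 0, so (y, v) = (-62/79, -67/79).
The Hessian has f_{yy} = 10, f_{vv} = 8, f_{yv} = -1, giving D = 79 > 0 with f_{yy} > 0, so the point is a local minimum.
f(-62/79, -67/79) = -655/79.

-655/79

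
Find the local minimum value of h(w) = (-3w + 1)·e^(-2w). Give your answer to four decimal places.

-0.2833

Differentiating with the product rule gives h'(w) = (6w - 5)·e^(-2w). Since e^(-2w) > 0, the only critical point is w = 5/6.
h''(5/6) has the same sign as 6 > 0, so this is a local minimum.
h(5/6) = (-3/2)·e^(-5/3) ≈ -0.2833.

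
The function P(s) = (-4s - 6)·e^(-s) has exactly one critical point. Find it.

-1/2

By the product rule, P'(s) = (4s + 2)·e^(-s). Since e^(-s) > 0, the only critical point is s = -1/2.
P''(-1/2) has the same sign as 4 > 0, so this is a local minimum.
P(-1/2) = (-4)·e^(1/2) ≈ -6.5949.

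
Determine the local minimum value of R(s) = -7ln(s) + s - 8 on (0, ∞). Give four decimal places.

-14.6214

R'(s) = -7/s + 1 = 0 gives s = 7.
R''(s) = 7/s², which is positive for s > 0, so this is a local minimum.
R(7) = -7·ln(7) + 7 - 8 ≈ -14.6214.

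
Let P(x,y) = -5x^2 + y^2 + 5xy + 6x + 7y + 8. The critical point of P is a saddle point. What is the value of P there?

∂P/∂x = -10x + 5y + 6 = 0 and ∂P/∂y = 5x + 2y + 7 = 0, so (x, y) = (-23/45, -20/9).
The Hessian has P_{xx} = -10, P_{yy} = 2, P_{xy} = 5, giving D = -45 < 0, so the point is a saddle point.
P(-23/45, -20/9) = -59/45.

-59/45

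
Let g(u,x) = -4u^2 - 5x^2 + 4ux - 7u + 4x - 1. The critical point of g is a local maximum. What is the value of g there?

∂g/∂u = -8u + 4x - 7 = 0 and ∂g/∂x = 4u - 10x + 4 = 0, so (u, x) = (-27/32, 1/16).
The Hessian has g_{uu} = -8, g_{xx} = -10, g_{ux} = 4, giving D = 64 > 0 with g_{uu} < 0, so the point is a local maximum.
g(-27/32, 1/16) = 133/64.

133/64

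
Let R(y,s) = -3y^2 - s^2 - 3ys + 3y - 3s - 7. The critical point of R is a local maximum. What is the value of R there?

14

∂R/∂y = -6y - 3s + 3 = 0 and ∂R/∂s = -3y - 2s - 3 = 0, so (y, s) = (5, -9).
The Hessian has R_{yy} = -6, R_{ss} = -2, R_{ys} = -3, giving D = 3 > 0 with R_{yy} < 0, so the point is a local maximum.
R(5, -9) = 14.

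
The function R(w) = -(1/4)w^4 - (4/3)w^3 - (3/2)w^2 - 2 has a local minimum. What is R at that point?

Critical points: R'(w) = -w^3 - 4w^2 - 3w vanishes at w = -3, -1, 0.
Since R''(w) = -3w^2 - 8w - 3, we get R''(-3) = -6 < 0 ⇒ local maximum; R''(-1) = 2 > 0 ⇒ local minimum; R''(0) = -3 < 0 ⇒ local maximum.
The local minimum is R(-1) = -29/12.

-29/12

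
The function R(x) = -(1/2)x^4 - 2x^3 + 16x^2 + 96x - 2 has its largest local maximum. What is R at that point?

382

R'(x) = -2x^3 - 6x^2 + 32x + 96. Setting R'(x) = 0 gives x ∈ {-4, -3, 4}.
Since R''(x) = -6x^2 - 12x + 32, we get R''(-4) = -16 < 0 ⇒ local maximum; R''(-3) = 14 > 0 ⇒ local minimum; R''(4) = -112 < 0 ⇒ local maximum.
The largest local maximum is R(4) = 382.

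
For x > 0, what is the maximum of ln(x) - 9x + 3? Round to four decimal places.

g'(x) = 1/x − 9 = 0 gives x = 1/9.
g''(x) = -1/x², which is negative for x > 0, so this is a local maximum.
g(1/9) = 1·ln(1/9) - 1 + 3 ≈ -0.1972.

-0.1972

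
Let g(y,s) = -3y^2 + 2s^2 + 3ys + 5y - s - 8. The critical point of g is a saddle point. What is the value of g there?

∂g/∂y = -6y + 3s + 5 = 0 and ∂g/∂s = 3y + 4s - 1 = 0, so (y, s) = (23/33, -3/11).
The Hessian has g_{yy} = -6, g_{ss} = 4, g_{ys} = 3, giving D = -33 < 0, so the point is a saddle point.
g(23/33, -3/11) = -202/33.

-202/33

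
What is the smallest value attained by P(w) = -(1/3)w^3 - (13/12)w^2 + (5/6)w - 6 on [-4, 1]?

-463/48

The derivative is -w^2 - (13/6)w + 5/6, which vanishes at w = -5/2 and w = 1/3.
Evaluating at the critical points and endpoints: P(-4) = -16/3, P(-5/2) = -463/48, P(1/3) = -1897/324, P(1) = -79/12.
So the minimum is P(-5/2) = -463/48.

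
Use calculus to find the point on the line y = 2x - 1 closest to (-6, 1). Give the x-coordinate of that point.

Minimize D(x)^2 = (x + 6)^2 + (2x - 2)^2.
d/dx[D^2] = 2(x + 6) + 2·2·(2x - 2) = 0 ⇒ x = -2/5.
Then y = -9/5 and the distance is √(196/5) ≈ 6.2610.

-2/5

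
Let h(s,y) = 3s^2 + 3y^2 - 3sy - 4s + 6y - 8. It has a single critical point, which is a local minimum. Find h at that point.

∂h/∂s = 6s - 3y - 4 = 0 and ∂h/∂y = -3s + 6y + 6 = 0, so (s, y) = (2/9, -8/9).
The Hessian has h_{ss} = 6, h_{yy} = 6, h_{sy} = -3, giving D = 27 > 0 with h_{ss} > 0, so the point is a local minimum.
h(2/9, -8/9) = -100/9.

-100/9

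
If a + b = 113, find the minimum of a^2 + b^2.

With a + b = 113, a^2 + b^2 = a^2 + (113 − a)^2.
The derivative 2a − 2(113 − a) = 4a − 226 vanishes at a = 113/2; second derivative 4 > 0, a minimum.
The minimum is 2·(113/2)^2 = 12769/2.

12769/2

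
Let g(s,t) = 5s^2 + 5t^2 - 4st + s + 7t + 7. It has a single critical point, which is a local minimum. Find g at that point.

155/42

∂g/∂s = 10s - 4t + 1 = 0 and ∂g/∂t = -4s + 10t + 7 = 0, so (s, t) = (-19/42, -37/42).
The Hessian has g_{ss} = 10, g_{tt} = 10, g_{st} = -4, giving D = 84 > 0 with g_{ss} > 0, so the point is a local minimum.
g(-19/42, -37/42) = 155/42.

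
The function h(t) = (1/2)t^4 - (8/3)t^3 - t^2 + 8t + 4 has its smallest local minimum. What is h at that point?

-68/3

Critical points: h'(t) = 2t^3 - 8t^2 - 2t + 8 vanishes at t = -1, 1, 4.
h''(t) = 6t^2 - 16t - 2. h''(-1) = 20 > 0 ⇒ local minimum; h''(1) = -12 < 0 ⇒ local maximum; h''(4) = 30 > 0 ⇒ local minimum.
So the smallest local minimum value is h(4) = -68/3.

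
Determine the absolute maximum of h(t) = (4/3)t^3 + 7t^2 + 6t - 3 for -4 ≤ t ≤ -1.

h'(t) = 4t^2 + 14t + 6, whose only zero in [-4, -1] is t = -3.
Candidates: h(-4) = -1/3; h(-3) = 6; h(-1) = -10/3.
Hence the absolute maximum is 6 at t = -3.

6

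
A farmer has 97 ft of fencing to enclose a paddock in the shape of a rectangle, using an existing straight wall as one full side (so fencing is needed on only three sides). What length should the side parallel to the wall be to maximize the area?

Let the sides perpendicular to the wall have length x and the parallel side y, so 2x + y = 97 and the area is A = xy = x(97 − 2x).
A'(x) = 97 − 4x = 0 gives x = 97/4, and A''(x) = −4 < 0 confirms a maximum.
Then y = 97 − 2·97/4 = 97/2 and A = 9409/8.

97/2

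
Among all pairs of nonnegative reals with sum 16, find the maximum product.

64

With x + y = 16, the product is P(x) = x(16 − x).
P'(x) = 16 − 2x = 0 gives x = 8; P'' = −2 < 0, so this is the maximum.
P = 8·8 = 64.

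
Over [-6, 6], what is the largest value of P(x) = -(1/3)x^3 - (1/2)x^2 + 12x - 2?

P'(x) = -x^2 - x + 12, which vanishes at x = -4 and x = 3.
Candidates: P(-6) = -20,  P(-4) = -110/3,  P(3) = 41/2,  P(6) = -20.
So the maximum is P(3) = 41/2.

41/2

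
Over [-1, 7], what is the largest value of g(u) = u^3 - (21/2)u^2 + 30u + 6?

89/2

The derivative is 3u^2 - 21u + 30, which vanishes at u = 2 and u = 5.
Compare values at every candidate in [-1, 7]: g(-1) = -71/2,  g(2) = 32,  g(5) = 37/2,  g(7) = 89/2.
The maximum over the interval is 89/2, attained at u = 7.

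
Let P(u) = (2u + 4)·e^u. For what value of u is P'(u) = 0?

-3

Differentiating with the product rule gives P'(u) = (2u + 6)·e^u. Since e^u > 0, the only critical point is u = -3.
P''(-3) has the same sign as 2 > 0, so this is a local minimum.
P(-3) = (-2)·e^(-3) ≈ -0.0996.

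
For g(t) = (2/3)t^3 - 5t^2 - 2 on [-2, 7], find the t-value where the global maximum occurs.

0

g'(t) = 2t^2 - 10t, which vanishes at t = 0 and t = 5.
Compare values at every candidate in [-2, 7]: g(-2) = -82/3; g(0) = -2; g(5) = -131/3; g(7) = -55/3.
The maximum over the interval is -2, attained at t = 0.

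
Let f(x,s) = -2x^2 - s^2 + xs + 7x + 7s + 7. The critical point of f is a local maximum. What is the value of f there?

∂f/∂x = -4x + s + 7 = 0 and ∂f/∂s = x - 2s + 7 = 0, so (x, s) = (3, 5).
The Hessian has f_{xx} = -4, f_{ss} = -2, f_{xs} = 1, giving D = 7 > 0 with f_{xx} < 0, so the point is a local maximum.
f(3, 5) = 35.

35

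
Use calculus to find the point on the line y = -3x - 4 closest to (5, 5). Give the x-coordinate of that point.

-11/5

Minimize D(x)^2 = (x - 5)^2 + (-3x - 9)^2.
d/dx[D^2] = 2(x - 5) + 2·(-3)·(-3x - 9) = 0 ⇒ x = -11/5.
Then y = 13/5 and the distance is √(288/5) ≈ 7.5895.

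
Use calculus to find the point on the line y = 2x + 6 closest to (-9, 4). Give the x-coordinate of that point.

Minimize D(x)^2 = (x + 9)^2 + (2x + 2)^2.
d/dx[D^2] = 2(x + 9) + 2·2·(2x + 2) = 0 ⇒ x = -13/5.
Then y = 4/5 and the distance is √(256/5) ≈ 7.1554.

-13/5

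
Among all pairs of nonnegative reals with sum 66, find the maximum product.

1089

With x + y = 66, the product is P(x) = x(66 − x).
P'(x) = 66 − 2x = 0 gives x = 33; P'' = −2 < 0, so this is the maximum.
P = 33·33 = 1089.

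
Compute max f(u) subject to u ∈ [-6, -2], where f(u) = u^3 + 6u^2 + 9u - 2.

-2

Differentiating, f'(u) = 3u^2 + 12u + 9; whose only zero in [-6, -2] is u = -3.
Evaluating at the critical points and endpoints: f(-6) = -56,  f(-3) = -2,  f(-2) = -4.
So the maximum is f(-3) = -2.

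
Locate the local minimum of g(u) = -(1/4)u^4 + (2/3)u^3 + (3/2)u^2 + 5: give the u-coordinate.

g'(u) = -u^3 + 2u^2 + 3u = 0 at u = -1, 0, 3.
Second-derivative test with g''(u) = -3u^2 + 4u + 3: g''(-1) = -4 < 0 ⇒ local maximum; g''(0) = 3 > 0 ⇒ local minimum; g''(3) = -12 < 0 ⇒ local maximum.
So the local minimum value is g(0) = 5.

0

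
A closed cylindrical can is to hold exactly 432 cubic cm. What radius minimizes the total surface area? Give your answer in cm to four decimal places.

With radius r and height h, πr²h = 432 so h = 432/(πr²), and S(r) = 2πr² + 2πrh = 2πr² + 2·432/r.
S'(r) = 4πr − 2·432/r² = 0 ⇒ r³ = 432/(2π), so r ≈ 4.0967 and h = 2r ≈ 8.1934.
S''(r) = 4π + 4·432/r³ > 0, so this is the minimum; S ≈ 316.3518.

4.0967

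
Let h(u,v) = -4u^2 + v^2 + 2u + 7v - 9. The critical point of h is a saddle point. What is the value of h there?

∂h/∂u = -8u + 2 = 0 and ∂h/∂v = 2v + 7 = 0, so (u, v) = (1/4, -7/2).
The Hessian has h_{uu} = -8, h_{vv} = 2, h_{uv} = 0, giving D = -16 < 0, so the point is a saddle point.
h(1/4, -7/2) = -21.

-21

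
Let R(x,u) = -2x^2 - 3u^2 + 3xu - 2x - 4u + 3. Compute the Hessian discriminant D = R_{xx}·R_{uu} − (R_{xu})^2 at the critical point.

15

∂R/∂x = -4x + 3u - 2 = 0 and ∂R/∂u = 3x - 6u - 4 = 0, so (x, u) = (-8/5, -22/15).
The Hessian has R_{xx} = -4, R_{uu} = -6, R_{xu} = 3, giving D = 15 > 0 with R_{xx} < 0, so the point is a local maximum.
D = (-4)·(-6) − (3)^2 = 15.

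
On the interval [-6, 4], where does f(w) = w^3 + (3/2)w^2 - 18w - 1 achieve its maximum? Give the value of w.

Differentiating, f'(w) = 3w^2 + 3w - 18; which vanishes at w = -3 and w = 2.
Candidates: f(-6) = -55,  f(-3) = 79/2,  f(2) = -23,  f(4) = 15.
Hence the absolute maximum is 79/2 at w = -3.

-3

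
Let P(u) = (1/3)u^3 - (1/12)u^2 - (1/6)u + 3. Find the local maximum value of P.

983/324

P'(u) = u^2 - (1/6)u - 1/6. Setting P'(u) = 0 gives u ∈ {-1/3, 1/2}.
Since P''(u) = 2u - 1/6, we get P''(-1/3) = -5/6 < 0 ⇒ local maximum; P''(1/2) = 5/6 > 0 ⇒ local minimum.
Thus P has its local maximum at u = -1/3, with value 983/324.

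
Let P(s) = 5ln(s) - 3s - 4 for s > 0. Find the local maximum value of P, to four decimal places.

P'(s) = 5/s − 3 = 0 gives s = 5/3.
P''(s) = -5/s², which is negative for s > 0, so this is a local maximum.
P(5/3) = 5·ln(5/3) - 5 - 4 ≈ -6.4459.

-6.4459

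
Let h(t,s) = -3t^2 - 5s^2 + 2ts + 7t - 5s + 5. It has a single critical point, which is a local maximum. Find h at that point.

265/28

∂h/∂t = -6t + 2s + 7 = 0 and ∂h/∂s = 2t - 10s - 5 = 0, so (t, s) = (15/14, -2/7).
The Hessian has h_{tt} = -6, h_{ss} = -10, h_{ts} = 2, giving D = 56 > 0 with h_{tt} < 0, so the point is a local maximum.
h(15/14, -2/7) = 265/28.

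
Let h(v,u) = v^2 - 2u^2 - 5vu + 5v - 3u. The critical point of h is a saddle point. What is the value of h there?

∂h/∂v = 2v - 5u + 5 = 0 and ∂h/∂u = -5v - 4u - 3 = 0, so (v, u) = (-35/33, 19/33).
The Hessian has h_{vv} = 2, h_{uu} = -4, h_{vu} = -5, giving D = -33 < 0, so the point is a saddle point.
h(-35/33, 19/33) = -116/33.

-116/33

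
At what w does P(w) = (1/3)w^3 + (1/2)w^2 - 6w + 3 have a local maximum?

Critical points: P'(w) = w^2 + w - 6 vanishes at w = -3, 2.
P''(w) = 2w + 1. P''(-3) = -5 < 0 ⇒ local maximum; P''(2) = 5 > 0 ⇒ local minimum.
The local maximum is P(-3) = 33/2.

-3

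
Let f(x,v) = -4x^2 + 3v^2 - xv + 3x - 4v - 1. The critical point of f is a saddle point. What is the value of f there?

∂f/∂x = -8x - v + 3 = 0 and ∂f/∂v = -x + 6v - 4 = 0, so (x, v) = (2/7, 5/7).
The Hessian has f_{xx} = -8, f_{vv} = 6, f_{xv} = -1, giving D = -49 < 0, so the point is a saddle point.
f(2/7, 5/7) = -2.

-2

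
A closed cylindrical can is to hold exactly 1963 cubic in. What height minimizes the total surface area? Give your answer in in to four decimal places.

With radius r and height h, πr²h = 1963 so h = 1963/(πr²), and S(r) = 2πr² + 2πrh = 2πr² + 2·1963/r.
S'(r) = 4πr − 2·1963/r² = 0 ⇒ r³ = 1963/(2π), so r ≈ 6.7855 and h = 2r ≈ 13.5709.
S''(r) = 4π + 4·1963/r³ > 0, so this is the minimum; S ≈ 867.8835.

13.5709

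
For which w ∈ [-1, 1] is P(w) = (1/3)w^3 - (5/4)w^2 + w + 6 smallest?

P'(w) = w^2 - (5/2)w + 1, whose only zero in [-1, 1] is w = 1/2.
Evaluating at the critical points and endpoints: P(-1) = 41/12; P(1/2) = 299/48; P(1) = 73/12.
So the minimum is P(-1) = 41/12.

-1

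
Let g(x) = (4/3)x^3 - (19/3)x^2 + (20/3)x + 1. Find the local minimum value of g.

g'(x) = 4x^2 - (38/3)x + 20/3 = 0 at x = 2/3, 5/2.
Second-derivative test with g''(x) = 8x - 38/3: g''(2/3) = -22/3 < 0 ⇒ local maximum; g''(5/2) = 22/3 > 0 ⇒ local minimum.
So the local minimum value is g(5/2) = -13/12.

-13/12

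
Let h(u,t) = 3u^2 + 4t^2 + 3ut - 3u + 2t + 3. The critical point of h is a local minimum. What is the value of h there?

∂h/∂u = 6u + 3t - 3 = 0 and ∂h/∂t = 3u + 8t + 2 = 0, so (u, t) = (10/13, -7/13).
The Hessian has h_{uu} = 6, h_{tt} = 8, h_{ut} = 3, giving D = 39 > 0 with h_{uu} > 0, so the point is a local minimum.
h(10/13, -7/13) = 17/13.

17/13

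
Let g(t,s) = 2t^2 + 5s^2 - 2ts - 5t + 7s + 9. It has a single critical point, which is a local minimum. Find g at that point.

∂g/∂t = 4t - 2s - 5 = 0 and ∂g/∂s = -2t + 10s + 7 = 0, so (t, s) = (1, -1/2).
The Hessian has g_{tt} = 4, g_{ss} = 10, g_{ts} = -2, giving D = 36 > 0 with g_{tt} > 0, so the point is a local minimum.
g(1, -1/2) = 19/4.

19/4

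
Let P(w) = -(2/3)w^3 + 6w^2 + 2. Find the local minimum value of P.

P'(w) = -2w^2 + 12w = 0 at w = 0, 6.
P''(w) = -4w + 12. P''(0) = 12 > 0 ⇒ local minimum; P''(6) = -12 < 0 ⇒ local maximum.
So the local minimum value is P(0) = 2.

2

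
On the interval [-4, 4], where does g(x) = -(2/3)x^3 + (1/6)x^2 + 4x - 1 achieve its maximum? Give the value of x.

The derivative is -2x^2 + (1/3)x + 4, which vanishes at x = -4/3 and x = 3/2.
Evaluating at the critical points and endpoints: g(-4) = 85/3, g(-4/3) = -361/81, g(3/2) = 25/8, g(4) = -25.
Hence the absolute maximum is 85/3 at x = -4.

-4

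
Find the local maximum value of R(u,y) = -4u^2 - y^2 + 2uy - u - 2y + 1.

∂R/∂u = -8u + 2y - 1 = 0 and ∂R/∂y = 2u - 2y - 2 = 0, so (u, y) = (-1/2, -3/2).
The Hessian has R_{uu} = -8, R_{yy} = -2, R_{uy} = 2, giving D = 12 > 0 with R_{uu} < 0, so the point is a local maximum.
R(-1/2, -3/2) = 11/4.

11/4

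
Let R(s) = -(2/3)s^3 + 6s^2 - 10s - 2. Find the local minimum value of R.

-20/3

Critical points: R'(s) = -2s^2 + 12s - 10 vanishes at s = 1, 5.
R''(s) = -4s + 12. R''(1) = 8 > 0 ⇒ local minimum; R''(5) = -8 < 0 ⇒ local maximum.
Thus R has its local minimum at s = 1, with value -20/3.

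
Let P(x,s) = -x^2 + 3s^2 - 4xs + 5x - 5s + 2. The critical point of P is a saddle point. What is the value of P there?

3/14

∂P/∂x = -2x - 4s + 5 = 0 and ∂P/∂s = -4x + 6s - 5 = 0, so (x, s) = (5/14, 15/14).
The Hessian has P_{xx} = -2, P_{ss} = 6, P_{xs} = -4, giving D = -28 < 0, so the point is a saddle point.
P(5/14, 15/14) = 3/14.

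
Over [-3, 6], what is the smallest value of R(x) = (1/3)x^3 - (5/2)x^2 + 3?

Differentiating, R'(x) = x^2 - 5x; which vanishes at x = 0 and x = 5.
Compare values at every candidate in [-3, 6]: R(-3) = -57/2, R(0) = 3, R(5) = -107/6, R(6) = -15.
The minimum over the interval is -57/2, attained at x = -3.

-57/2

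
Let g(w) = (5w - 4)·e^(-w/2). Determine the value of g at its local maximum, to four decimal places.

g'(w) = 5·e^(-w/2) + (5w - 4)·(-1/2)·e^(-w/2) = (-(5/2)w + 7)·e^(-w/2). Since e^(-w/2) > 0, the only critical point is w = 14/5.
g''(14/5) has the same sign as -5/2 < 0, so this is a local maximum.
g(14/5) = (10)·e^(-7/5) ≈ 2.4660.

2.4660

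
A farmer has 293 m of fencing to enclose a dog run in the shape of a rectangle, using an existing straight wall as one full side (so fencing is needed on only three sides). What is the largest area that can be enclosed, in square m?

Let the sides perpendicular to the wall have length x and the parallel side y, so 2x + y = 293 and the area is A = xy = x(293 − 2x).
A'(x) = 293 − 4x = 0 gives x = 293/4, and A''(x) = −4 < 0 confirms a maximum.
Then y = 293 − 2·293/4 = 293/2 and A = 85849/8.

85849/8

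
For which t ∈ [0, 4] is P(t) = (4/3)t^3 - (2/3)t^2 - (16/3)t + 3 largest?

Differentiating, P'(t) = 4t^2 - (4/3)t - 16/3; whose only zero in [0, 4] is t = 4/3.
Compare values at every candidate in [0, 4]: P(0) = 3; P(4/3) = -173/81; P(4) = 169/3.
The maximum over the interval is 169/3, attained at t = 4.

4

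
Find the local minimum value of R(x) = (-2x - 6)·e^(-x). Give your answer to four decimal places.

R'(x) = (-2)·e^(-x) + (-2x - 6)·(-1)·e^(-x) = (2x + 4)·e^(-x). Since e^(-x) > 0, the only critical point is x = -2.
R''(-2) has the same sign as 2 > 0, so this is a local minimum.
R(-2) = (-2)·e^(2) ≈ -14.7781.

-14.7781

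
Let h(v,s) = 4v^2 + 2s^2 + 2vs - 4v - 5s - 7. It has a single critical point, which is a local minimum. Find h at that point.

-72/7

∂h/∂v = 8v + 2s - 4 = 0 and ∂h/∂s = 2v + 4s - 5 = 0, so (v, s) = (3/14, 8/7).
The Hessian has h_{vv} = 8, h_{ss} = 4, h_{vs} = 2, giving D = 28 > 0 with h_{vv} > 0, so the point is a local minimum.
h(3/14, 8/7) = -72/7.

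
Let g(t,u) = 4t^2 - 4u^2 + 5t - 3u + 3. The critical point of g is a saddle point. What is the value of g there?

∂g/∂t = 8t + 5 = 0 and ∂g/∂u = -8u - 3 = 0, so (t, u) = (-5/8, -3/8).
The Hessian has g_{tt} = 8, g_{uu} = -8, g_{tu} = 0, giving D = -64 < 0, so the point is a saddle point.
g(-5/8, -3/8) = 2.

2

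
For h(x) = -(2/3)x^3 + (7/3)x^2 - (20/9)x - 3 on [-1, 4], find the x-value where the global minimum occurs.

4

The derivative is -2x^2 + (14/3)x - 20/9, which vanishes at x = 2/3 and x = 5/3.
Evaluating at the critical points and endpoints: h(-1) = 20/9; h(2/3) = -295/81; h(5/3) = -268/81; h(4) = -155/9.
So the minimum is h(4) = -155/9.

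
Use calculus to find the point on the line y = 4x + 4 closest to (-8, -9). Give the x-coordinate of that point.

-60/17

Minimize D(x)^2 = (x + 8)^2 + (4x + 13)^2.
d/dx[D^2] = 2(x + 8) + 2·4·(4x + 13) = 0 ⇒ x = -60/17.
Then y = -172/17 and the distance is √(361/17) ≈ 4.6082.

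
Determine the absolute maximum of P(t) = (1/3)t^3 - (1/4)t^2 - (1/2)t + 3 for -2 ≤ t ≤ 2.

Differentiating, P'(t) = t^2 - (1/2)t - 1/2; which vanishes at t = -1/2 and t = 1.
Evaluating at the critical points and endpoints: P(-2) = 1/3,  P(-1/2) = 151/48,  P(1) = 31/12,  P(2) = 11/3.
So the maximum is P(2) = 11/3.

11/3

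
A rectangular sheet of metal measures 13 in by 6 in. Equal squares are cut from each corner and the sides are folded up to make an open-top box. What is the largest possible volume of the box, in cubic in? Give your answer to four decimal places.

With cut size x, the volume is V(x) = x(13 − 2x)(6 − 2x) for 0 < x < 3.
V'(x) = 12x^2 − 76x + 78. Setting V'(x) = 0 gives x ≈ 1.2884 (the root in (0, 3)).
V''(x) = 24x − 76 is negative there, so this is the maximum; V ≈ 45.9710.

45.9710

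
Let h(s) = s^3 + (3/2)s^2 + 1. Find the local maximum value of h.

h'(s) = 3s^2 + 3s. Setting h'(s) = 0 gives s ∈ {-1, 0}.
Second-derivative test with h''(s) = 6s + 3: h''(-1) = -3 < 0 ⇒ local maximum; h''(0) = 3 > 0 ⇒ local minimum.
So the local maximum value is h(-1) = 3/2.

3/2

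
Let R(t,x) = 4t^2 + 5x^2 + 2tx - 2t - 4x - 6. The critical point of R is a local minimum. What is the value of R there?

∂R/∂t = 8t + 2x - 2 = 0 and ∂R/∂x = 2t + 10x - 4 = 0, so (t, x) = (3/19, 7/19).
The Hessian has R_{tt} = 8, R_{xx} = 10, R_{tx} = 2, giving D = 76 > 0 with R_{tt} > 0, so the point is a local minimum.
R(3/19, 7/19) = -131/19.

-131/19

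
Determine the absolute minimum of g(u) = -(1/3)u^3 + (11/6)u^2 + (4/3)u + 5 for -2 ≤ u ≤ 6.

Differentiating, g'(u) = -u^2 + (11/3)u + 4/3; which vanishes at u = -1/3 and u = 4.
Compare values at every candidate in [-2, 6]: g(-2) = 37/3; g(-1/3) = 773/162; g(4) = 55/3; g(6) = 7.
The minimum over the interval is 773/162, attained at u = -1/3.

773/162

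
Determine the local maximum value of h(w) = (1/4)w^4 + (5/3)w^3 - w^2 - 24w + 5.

173/4

h'(w) = w^3 + 5w^2 - 2w - 24 = 0 at w = -4, -3, 2.
h''(w) = 3w^2 + 10w - 2. h''(-4) = 6 > 0 ⇒ local minimum; h''(-3) = -5 < 0 ⇒ local maximum; h''(2) = 30 > 0 ⇒ local minimum.
Thus h has its local maximum at w = -3, with value 173/4.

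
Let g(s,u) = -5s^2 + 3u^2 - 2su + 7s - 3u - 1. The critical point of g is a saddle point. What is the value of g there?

∂g/∂s = -10s - 2u + 7 = 0 and ∂g/∂u = -2s + 6u - 3 = 0, so (s, u) = (9/16, 11/16).
The Hessian has g_{ss} = -10, g_{uu} = 6, g_{su} = -2, giving D = -64 < 0, so the point is a saddle point.
g(9/16, 11/16) = -1/16.

-1/16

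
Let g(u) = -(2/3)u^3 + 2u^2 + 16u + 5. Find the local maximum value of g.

175/3

g'(u) = -2u^2 + 4u + 16. Setting g'(u) = 0 gives u ∈ {-2, 4}.
g''(u) = -4u + 4. g''(-2) = 12 > 0 ⇒ local minimum; g''(4) = -12 < 0 ⇒ local maximum.
The local maximum is g(4) = 175/3.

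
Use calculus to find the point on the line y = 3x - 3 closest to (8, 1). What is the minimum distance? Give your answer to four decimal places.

Minimize D(x)^2 = (x - 8)^2 + (3x - 4)^2.
d/dx[D^2] = 2(x - 8) + 2·3·(3x - 4) = 0 ⇒ x = 2.
Then y = 3 and the distance is √(40) ≈ 6.3246.

6.3246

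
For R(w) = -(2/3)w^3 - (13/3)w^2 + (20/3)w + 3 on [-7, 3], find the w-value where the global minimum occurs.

-5

Differentiating, R'(w) = -2w^2 - (26/3)w + 20/3; which vanishes at w = -5 and w = 2/3.
Candidates: R(-7) = -82/3; R(-5) = -166/3; R(2/3) = 431/81; R(3) = -34.
Hence the absolute minimum is -166/3 at w = -5.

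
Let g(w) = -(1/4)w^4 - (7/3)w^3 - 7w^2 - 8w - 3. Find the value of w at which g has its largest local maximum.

g'(w) = -w^3 - 7w^2 - 14w - 8. Setting g'(w) = 0 gives w ∈ {-4, -2, -1}.
Since g''(w) = -3w^2 - 14w - 14, we get g''(-4) = -6 < 0 ⇒ local maximum; g''(-2) = 2 > 0 ⇒ local minimum; g''(-1) = -3 < 0 ⇒ local maximum.
So the largest local maximum value is g(-4) = 7/3.

-4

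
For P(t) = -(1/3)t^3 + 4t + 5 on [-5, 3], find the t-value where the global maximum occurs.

-5

Differentiating, P'(t) = -t^2 + 4; which vanishes at t = -2 and t = 2.
Candidates: P(-5) = 80/3, P(-2) = -1/3, P(2) = 31/3, P(3) = 8.
The maximum over the interval is 80/3, attained at t = -5.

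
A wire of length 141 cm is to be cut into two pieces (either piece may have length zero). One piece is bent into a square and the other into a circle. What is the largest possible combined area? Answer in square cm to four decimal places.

1582.0797

Let x be the length used for the square. Square side x/4; circle radius (141−x)/(2π).
A(x) = (x/4)² + π·((141−x)/(2π))² = x²/16 + (141−x)²/(4π) for 0 ≤ x ≤ 141. A'(x) = x/8 − (141−x)/(2π) = 0 gives x = 4·141/(π+4) ≈ 78.9740.
A'' > 0, so the interior critical point is a minimum; the maximum is at an endpoint. A(0) = 1582.0797 and A(141) = 1242.5625, so the largest area is 1582.0797.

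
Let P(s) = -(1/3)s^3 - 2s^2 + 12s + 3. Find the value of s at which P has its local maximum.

P'(s) = -s^2 - 4s + 12 = 0 at s = -6, 2.
P''(s) = -2s - 4. P''(-6) = 8 > 0 ⇒ local minimum; P''(2) = -8 < 0 ⇒ local maximum.
So the local maximum value is P(2) = 49/3.

2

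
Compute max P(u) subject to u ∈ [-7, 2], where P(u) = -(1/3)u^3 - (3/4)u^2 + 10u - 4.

31/3

Differentiating, P'(u) = -u^2 - (3/2)u + 10; whose only zero in [-7, 2] is u = -4.
Compare values at every candidate in [-7, 2]: P(-7) = 43/12, P(-4) = -104/3, P(2) = 31/3.
Hence the absolute maximum is 31/3 at u = 2.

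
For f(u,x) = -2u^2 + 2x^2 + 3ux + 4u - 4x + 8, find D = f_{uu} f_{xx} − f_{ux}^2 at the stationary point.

∂f/∂u = -4u + 3x + 4 = 0 and ∂f/∂x = 3u + 4x - 4 = 0, so (u, x) = (28/25, 4/25).
The Hessian has f_{uu} = -4, f_{xx} = 4, f_{ux} = 3, giving D = -25 < 0, so the point is a saddle point.
D = (-4)·(4) − (3)^2 = -25.

-25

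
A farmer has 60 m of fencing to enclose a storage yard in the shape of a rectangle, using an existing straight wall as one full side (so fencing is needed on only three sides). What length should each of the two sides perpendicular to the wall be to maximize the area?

Let the sides perpendicular to the wall have length x and the parallel side y, so 2x + y = 60 and the area is A = xy = x(60 − 2x).
A'(x) = 60 − 4x = 0 gives x = 15, and A''(x) = −4 < 0 confirms a maximum.
Then y = 60 − 2·15 = 30 and A = 450.

15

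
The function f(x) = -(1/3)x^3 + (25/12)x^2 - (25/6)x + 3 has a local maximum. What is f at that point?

19/48

f'(x) = -x^2 + (25/6)x - 25/6 = 0 at x = 5/3, 5/2.
Since f''(x) = -2x + 25/6, we get f''(5/3) = 5/6 > 0 ⇒ local minimum; f''(5/2) = -5/6 < 0 ⇒ local maximum.
The local maximum is f(5/2) = 19/48.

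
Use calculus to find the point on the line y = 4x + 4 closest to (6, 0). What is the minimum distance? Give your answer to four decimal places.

6.7910

Minimize D(x)^2 = (x - 6)^2 + (4x + 4)^2.
d/dx[D^2] = 2(x - 6) + 2·4·(4x + 4) = 0 ⇒ x = -10/17.
Then y = 28/17 and the distance is √(784/17) ≈ 6.7910.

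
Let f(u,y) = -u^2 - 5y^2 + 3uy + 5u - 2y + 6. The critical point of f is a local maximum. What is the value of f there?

∂f/∂u = -2u + 3y + 5 = 0 and ∂f/∂y = 3u - 10y - 2 = 0, so (u, y) = (4, 1).
The Hessian has f_{uu} = -2, f_{yy} = -10, f_{uy} = 3, giving D = 11 > 0 with f_{uu} < 0, so the point is a local maximum.
f(4, 1) = 15.

15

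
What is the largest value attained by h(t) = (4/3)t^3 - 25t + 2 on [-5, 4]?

h'(t) = 4t^2 - 25, which vanishes at t = -5/2 and t = 5/2.
Evaluating at the critical points and endpoints: h(-5) = -119/3, h(-5/2) = 131/3, h(5/2) = -119/3, h(4) = -38/3.
The maximum over the interval is 131/3, attained at t = -5/2.

131/3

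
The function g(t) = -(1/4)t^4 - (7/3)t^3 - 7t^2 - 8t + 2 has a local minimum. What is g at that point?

14/3

Critical points: g'(t) = -t^3 - 7t^2 - 14t - 8 vanishes at t = -4, -2, -1.
Since g''(t) = -3t^2 - 14t - 14, we get g''(-4) = -6 < 0 ⇒ local maximum; g''(-2) = 2 > 0 ⇒ local minimum; g''(-1) = -3 < 0 ⇒ local maximum.
Thus g has its local minimum at t = -2, with value 14/3.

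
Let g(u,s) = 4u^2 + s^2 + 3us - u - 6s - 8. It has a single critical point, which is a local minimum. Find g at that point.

-183/7

∂g/∂u = 8u + 3s - 1 = 0 and ∂g/∂s = 3u + 2s - 6 = 0, so (u, s) = (-16/7, 45/7).
The Hessian has g_{uu} = 8, g_{ss} = 2, g_{us} = 3, giving D = 7 > 0 with g_{uu} > 0, so the point is a local minimum.
g(-16/7, 45/7) = -183/7.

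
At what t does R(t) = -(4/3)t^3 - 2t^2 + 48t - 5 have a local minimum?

-4

R'(t) = -4t^2 - 4t + 48. Setting R'(t) = 0 gives t ∈ {-4, 3}.
Since R''(t) = -8t - 4, we get R''(-4) = 28 > 0 ⇒ local minimum; R''(3) = -28 < 0 ⇒ local maximum.
Thus R has its local minimum at t = -4, with value -431/3.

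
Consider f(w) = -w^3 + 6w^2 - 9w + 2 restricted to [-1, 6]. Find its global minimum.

The derivative is -3w^2 + 12w - 9, which vanishes at w = 1 and w = 3.
Compare values at every candidate in [-1, 6]: f(-1) = 18, f(1) = -2, f(3) = 2, f(6) = -52.
Hence the absolute minimum is -52 at w = 6.

-52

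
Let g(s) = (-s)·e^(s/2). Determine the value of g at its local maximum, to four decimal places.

Differentiating with the product rule gives g'(s) = (-(1/2)s - 1)·e^(s/2). Since e^(s/2) > 0, the only critical point is s = -2.
g''(-2) has the same sign as -1/2 < 0, so this is a local maximum.
g(-2) = (2)·e^(-1) ≈ 0.7358.

0.7358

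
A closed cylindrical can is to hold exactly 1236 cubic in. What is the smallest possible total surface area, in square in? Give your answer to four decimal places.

With radius r and height h, πr²h = 1236 so h = 1236/(πr²), and S(r) = 2πr² + 2πrh = 2πr² + 2·1236/r.
S'(r) = 4πr − 2·1236/r² = 0 ⇒ r³ = 1236/(2π), so r ≈ 5.8158 and h = 2r ≈ 11.6317.
S''(r) = 4π + 4·1236/r³ > 0, so this is the minimum; S ≈ 637.5685.

637.5685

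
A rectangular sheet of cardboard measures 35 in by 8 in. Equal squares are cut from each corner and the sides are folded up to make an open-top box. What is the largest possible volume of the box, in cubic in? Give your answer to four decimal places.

With cut size x, the volume is V(x) = x(35 − 2x)(8 − 2x) for 0 < x < 4.
V'(x) = 12x^2 − 172x + 280. Setting V'(x) = 0 gives x ≈ 1.8725 (the root in (0, 4)).
V''(x) = 24x − 172 is negative there, so this is the maximum; V ≈ 249.0238.

249.0238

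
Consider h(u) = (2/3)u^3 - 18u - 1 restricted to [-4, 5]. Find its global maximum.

Differentiating, h'(u) = 2u^2 - 18; which vanishes at u = -3 and u = 3.
Compare values at every candidate in [-4, 5]: h(-4) = 85/3, h(-3) = 35, h(3) = -37, h(5) = -23/3.
Hence the absolute maximum is 35 at u = -3.

35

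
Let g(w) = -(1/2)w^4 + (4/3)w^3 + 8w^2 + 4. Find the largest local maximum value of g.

268/3

g'(w) = -2w^3 + 4w^2 + 16w = 0 at w = -2, 0, 4.
Second-derivative test with g''(w) = -6w^2 + 8w + 16: g''(-2) = -24 < 0 ⇒ local maximum; g''(0) = 16 > 0 ⇒ local minimum; g''(4) = -48 < 0 ⇒ local maximum.
The largest local maximum is g(4) = 268/3.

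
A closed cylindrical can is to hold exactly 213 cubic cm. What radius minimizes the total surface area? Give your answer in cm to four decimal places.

With radius r and height h, πr²h = 213 so h = 213/(πr²), and S(r) = 2πr² + 2πrh = 2πr² + 2·213/r.
S'(r) = 4πr − 2·213/r² = 0 ⇒ r³ = 213/(2π), so r ≈ 3.2364 and h = 2r ≈ 6.4729.
S''(r) = 4π + 4·213/r³ > 0, so this is the minimum; S ≈ 197.4396.

3.2364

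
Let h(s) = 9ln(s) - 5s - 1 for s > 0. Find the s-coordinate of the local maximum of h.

h'(s) = 9/s − 5 = 0 gives s = 9/5.
h''(s) = -9/s², which is negative for s > 0, so this is a local maximum.
h(9/5) = 9·ln(9/5) - 9 - 1 ≈ -4.7099.

9/5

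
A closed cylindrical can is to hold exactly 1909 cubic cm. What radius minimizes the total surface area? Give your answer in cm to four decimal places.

6.7227

With radius r and height h, πr²h = 1909 so h = 1909/(πr²), and S(r) = 2πr² + 2πrh = 2πr² + 2·1909/r.
S'(r) = 4πr − 2·1909/r² = 0 ⇒ r³ = 1909/(2π), so r ≈ 6.7227 and h = 2r ≈ 13.4453.
S''(r) = 4π + 4·1909/r³ > 0, so this is the minimum; S ≈ 851.8932.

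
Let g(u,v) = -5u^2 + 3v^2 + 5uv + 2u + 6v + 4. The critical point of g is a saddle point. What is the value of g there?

∂g/∂u = -10u + 5v + 2 = 0 and ∂g/∂v = 5u + 6v + 6 = 0, so (u, v) = (-18/85, -14/17).
The Hessian has g_{uu} = -10, g_{vv} = 6, g_{uv} = 5, giving D = -85 < 0, so the point is a saddle point.
g(-18/85, -14/17) = 112/85.

112/85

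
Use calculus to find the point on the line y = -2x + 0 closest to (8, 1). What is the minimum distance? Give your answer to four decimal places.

7.6026

Minimize D(x)^2 = (x - 8)^2 + (-2x - 1)^2.
d/dx[D^2] = 2(x - 8) + 2·(-2)·(-2x - 1) = 0 ⇒ x = 6/5.
Then y = -12/5 and the distance is √(289/5) ≈ 7.6026.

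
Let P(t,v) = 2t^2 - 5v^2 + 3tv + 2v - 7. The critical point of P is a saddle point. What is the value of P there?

∂P/∂t = 4t + 3v = 0 and ∂P/∂v = 3t - 10v + 2 = 0, so (t, v) = (-6/49, 8/49).
The Hessian has P_{tt} = 4, P_{vv} = -10, P_{tv} = 3, giving D = -49 < 0, so the point is a saddle point.
P(-6/49, 8/49) = -335/49.

-335/49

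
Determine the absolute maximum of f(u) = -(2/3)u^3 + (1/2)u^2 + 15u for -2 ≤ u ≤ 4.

63/2

f'(u) = -2u^2 + u + 15, whose only zero in [-2, 4] is u = 3.
Evaluating at the critical points and endpoints: f(-2) = -68/3, f(3) = 63/2, f(4) = 76/3.
The maximum over the interval is 63/2, attained at u = 3.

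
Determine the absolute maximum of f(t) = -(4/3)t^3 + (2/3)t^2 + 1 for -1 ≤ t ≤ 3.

The derivative is -4t^2 + (4/3)t, which vanishes at t = 0 and t = 1/3.
Candidates: f(-1) = 3,  f(0) = 1,  f(1/3) = 83/81,  f(3) = -29.
Hence the absolute maximum is 3 at t = -1.

3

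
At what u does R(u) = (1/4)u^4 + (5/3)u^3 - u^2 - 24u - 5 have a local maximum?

Critical points: R'(u) = u^3 + 5u^2 - 2u - 24 vanishes at u = -4, -3, 2.
Since R''(u) = 3u^2 + 10u - 2, we get R''(-4) = 6 > 0 ⇒ local minimum; R''(-3) = -5 < 0 ⇒ local maximum; R''(2) = 30 > 0 ⇒ local minimum.
The local maximum is R(-3) = 133/4.

-3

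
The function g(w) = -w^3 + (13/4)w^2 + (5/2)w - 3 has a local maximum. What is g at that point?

127/16

g'(w) = -3w^2 + (13/2)w + 5/2 = 0 at w = -1/3, 5/2.
Since g''(w) = -6w + 13/2, we get g''(-1/3) = 17/2 > 0 ⇒ local minimum; g''(5/2) = -17/2 < 0 ⇒ local maximum.
Thus g has its local maximum at w = 5/2, with value 127/16.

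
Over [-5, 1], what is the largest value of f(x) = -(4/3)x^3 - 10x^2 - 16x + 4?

Differentiating, f'(x) = -4x^2 - 20x - 16; which vanishes at x = -4 and x = -1.
Compare values at every candidate in [-5, 1]: f(-5) = 2/3, f(-4) = -20/3, f(-1) = 34/3, f(1) = -70/3.
Hence the absolute maximum is 34/3 at x = -1.

34/3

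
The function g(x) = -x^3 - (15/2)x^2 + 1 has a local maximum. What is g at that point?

Critical points: g'(x) = -3x^2 - 15x vanishes at x = -5, 0.
Second-derivative test with g''(x) = -6x - 15: g''(-5) = 15 > 0 ⇒ local minimum; g''(0) = -15 < 0 ⇒ local maximum.
The local maximum is g(0) = 1.

1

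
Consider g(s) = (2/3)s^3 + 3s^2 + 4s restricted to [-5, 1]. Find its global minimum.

Differentiating, g'(s) = 2s^2 + 6s + 4; which vanishes at s = -2 and s = -1.
Candidates: g(-5) = -85/3,  g(-2) = -4/3,  g(-1) = -5/3,  g(1) = 23/3.
The minimum over the interval is -85/3, attained at s = -5.

-85/3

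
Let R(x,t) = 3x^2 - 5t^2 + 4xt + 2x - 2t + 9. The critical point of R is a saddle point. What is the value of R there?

∂R/∂x = 6x + 4t + 2 = 0 and ∂R/∂t = 4x - 10t - 2 = 0, so (x, t) = (-3/19, -5/19).
The Hessian has R_{xx} = 6, R_{tt} = -10, R_{xt} = 4, giving D = -76 < 0, so the point is a saddle point.
R(-3/19, -5/19) = 173/19.

173/19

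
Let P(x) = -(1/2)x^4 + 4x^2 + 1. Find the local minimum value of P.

1

Critical points: P'(x) = -2x^3 + 8x vanishes at x = -2, 0, 2.
P''(x) = -6x^2 + 8. P''(-2) = -16 < 0 ⇒ local maximum; P''(0) = 8 > 0 ⇒ local minimum; P''(2) = -16 < 0 ⇒ local maximum.
Thus P has its local minimum at x = 0, with value 1.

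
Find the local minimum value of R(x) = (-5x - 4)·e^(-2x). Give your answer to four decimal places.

By the product rule, R'(x) = (10x + 3)·e^(-2x). Since e^(-2x) > 0, the only critical point is x = -3/10.
R''(-3/10) has the same sign as 10 > 0, so this is a local minimum.
R(-3/10) = (-5/2)·e^(3/5) ≈ -4.5553.

-4.5553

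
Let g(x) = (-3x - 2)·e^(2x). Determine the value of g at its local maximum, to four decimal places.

Differentiating with the product rule gives g'(x) = (-6x - 7)·e^(2x). Since e^(2x) > 0, the only critical point is x = -7/6.
g''(-7/6) has the same sign as -6 < 0, so this is a local maximum.
g(-7/6) = (3/2)·e^(-7/3) ≈ 0.1455.

0.1455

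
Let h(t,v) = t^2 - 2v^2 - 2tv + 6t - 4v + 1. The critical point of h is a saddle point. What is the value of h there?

-23/3

∂h/∂t = 2t - 2v + 6 = 0 and ∂h/∂v = -2t - 4v - 4 = 0, so (t, v) = (-8/3, 1/3).
The Hessian has h_{tt} = 2, h_{vv} = -4, h_{tv} = -2, giving D = -12 < 0, so the point is a saddle point.
h(-8/3, 1/3) = -23/3.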